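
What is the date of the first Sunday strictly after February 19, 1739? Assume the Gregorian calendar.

February 22, 1739

Feb 19, 1739 is a Thursday.
From Thursday to the next Sunday is 3 days.
Feb 19, 1739 + 3 = Feb 22, 1739.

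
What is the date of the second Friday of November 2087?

November 14, 2087

November 1, 2087 is a Saturday.
The first Friday is therefore November 7 (6 days later).
The second Friday is 7 + 1×7 = November 14.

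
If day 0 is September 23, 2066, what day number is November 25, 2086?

Sep 23, 2066 → Sep 23, 2067: 365 days.
Sep 23, 2067 → Sep 23, 2068: 366 days (Feb 29, 2068 is in that span).
Sep 23, 2068 → Sep 23, 2069: 365 days.
Sep 23, 2069 → Sep 23, 2070: 365 days.
Sep 23, 2070 → Sep 23, 2071: 365 days.
Sep 23, 2071 → Sep 23, 2072: 366 days (Feb 29, 2072 is in that span).
Sep 23, 2072 → Sep 23, 2073: 365 days.
Sep 23, 2073 → Sep 23, 2074: 365 days.
Sep 23, 2074 → Sep 23, 2075: 365 days.
Sep 23, 2075 → Sep 23, 2076: 366 days (Feb 29, 2076 is in that span).
Sep 23, 2076 → Sep 23, 2077: 365 days.
Sep 23, 2077 → Sep 23, 2078: 365 days.
Sep 23, 2078 → Sep 23, 2079: 365 days.
Sep 23, 2079 → Sep 23, 2080: 366 days (Feb 29, 2080 is in that span).
Sep 23, 2080 → Sep 23, 2081: 365 days.
Sep 23, 2081 → Sep 23, 2082: 365 days.
Sep 23, 2082 → Sep 23, 2083: 365 days.
Sep 23, 2083 → Sep 23, 2084: 366 days (Feb 29, 2084 is in that span).
Sep 23, 2084 → Sep 23, 2085: 365 days.
Sep 23, 2085 → Sep 23, 2086: 365 days.
Sep 23, 2086 → Oct 23, 2086: 30 days (September has 30).
Oct 23, 2086 → Nov 23, 2086: 31 days (October has 31).
Nov 23, 2086 → Nov 25, 2086: 2 days.
Total: 7368 days.

7368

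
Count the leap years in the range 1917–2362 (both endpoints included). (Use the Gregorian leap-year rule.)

108

Multiples of 4 in [1917,2362]: 111.
Of those, multiples of 100: 4 (not leap unless ÷400).
Multiples of 400: 1.
Leap years = 111 − 4 + 1 = 108.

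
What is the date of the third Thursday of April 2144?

April 16, 2144

April 1, 2144 is a Wednesday.
The first Thursday is therefore April 2 (1 days later).
The third Thursday is 2 + 2×7 = April 16.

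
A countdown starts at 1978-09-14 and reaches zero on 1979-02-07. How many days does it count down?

146

Sep 14, 1978 → Oct 14, 1978: 30 days (September has 30).
Oct 14, 1978 → Nov 14, 1978: 31 days (October has 31).
Nov 14, 1978 → Dec 14, 1978: 30 days (November has 30).
Dec 14, 1978 → Jan 14, 1979: 31 days (December has 31).
Jan 14, 1979 → Feb 7, 1979: 24 days.
Total: 146 days.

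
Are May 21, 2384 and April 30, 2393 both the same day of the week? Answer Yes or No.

From May 21, 2384 to Apr 30, 2393 is 3266 days.
3266 mod 7 = 4, so they are different weekdays.
(May 21, 2384 is a Monday; Apr 30, 2393 is a Friday.)

No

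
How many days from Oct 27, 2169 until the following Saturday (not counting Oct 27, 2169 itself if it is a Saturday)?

Oct 27, 2169 is a Friday.
From Friday to the next Saturday is 1 day.

1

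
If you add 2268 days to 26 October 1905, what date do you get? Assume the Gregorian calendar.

+365 (one year) → Oct 26, 1906 (1903 left).
+365 (one year) → Oct 26, 1907 (1538 left).
+366 (one year; includes Feb 29, 1908) → Oct 26, 1908 (1172 left).
+365 (one year) → Oct 26, 1909 (807 left).
+365 (one year) → Oct 26, 1910 (442 left).
+365 (one year) → Oct 26, 1911 (77 left).
Oct has 31 days: +6 → Nov 1, 1911 (71 left).
Nov has 30 days: +30 → Dec 1, 1911 (41 left).
Dec has 31 days: +31 → Jan 1, 1912 (10 left).
+10 → Jan 11, 1912.

January 11, 1912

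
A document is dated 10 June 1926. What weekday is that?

Thursday

Doomsday rule: the anchor day for the 1900s is Wednesday. For year 26: 26÷12 = 2 r 2, and 2÷4 = 0, so 2+2+0 = 4.
Wednesday + 4 ≡ Sunday — that's 1926's doomsday.
In June the doomsday date is Jun 6.
Jun 10 is 4 days after Jun 6; 4 mod 7 = 4, so Sunday + 4 = Thursday.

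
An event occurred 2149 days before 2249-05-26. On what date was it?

July 8, 2243

−365 (one year) → May 26, 2248 (1784 left).
−366 (one year; includes Feb 29, 2248) → May 26, 2247 (1418 left).
−365 (one year) → May 26, 2246 (1053 left).
−365 (one year) → May 26, 2245 (688 left).
−365 (one year) → May 26, 2244 (323 left).
−26 → Apr 30, 2244 (end of Apr, 30 days; 297 left).
−30 → Mar 31, 2244 (end of Mar, 31 days; 267 left).
−31 → Feb 29, 2244 (end of Feb, 29 days; 236 left).
−29 → Jan 31, 2244 (end of Jan, 31 days; 207 left).
−31 → Dec 31, 2243 (end of Dec, 31 days; 176 left).
−31 → Nov 30, 2243 (end of Nov, 30 days; 145 left).
−30 → Oct 31, 2243 (end of Oct, 31 days; 115 left).
−31 → Sep 30, 2243 (end of Sep, 30 days; 84 left).
−30 → Aug 31, 2243 (end of Aug, 31 days; 54 left).
−31 → Jul 31, 2243 (end of Jul, 31 days; 23 left).
−23 → Jul 8, 2243.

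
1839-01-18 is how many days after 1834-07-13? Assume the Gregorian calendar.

Jul 13, 1834 → Jul 13, 1835: 365 days.
Jul 13, 1835 → Jul 13, 1836: 366 days (Feb 29, 1836 is in that span).
Jul 13, 1836 → Jul 13, 1837: 365 days.
Jul 13, 1837 → Jul 13, 1838: 365 days.
Jul 13, 1838 → Aug 13, 1838: 31 days (July has 31).
Aug 13, 1838 → Sep 13, 1838: 31 days (August has 31).
Sep 13, 1838 → Oct 13, 1838: 30 days (September has 30).
Oct 13, 1838 → Nov 13, 1838: 31 days (October has 31).
Nov 13, 1838 → Dec 13, 1838: 30 days (November has 30).
Dec 13, 1838 → Jan 13, 1839: 31 days (December has 31).
Jan 13, 1839 → Jan 18, 1839: 5 days.
Total: 1650 days.

1650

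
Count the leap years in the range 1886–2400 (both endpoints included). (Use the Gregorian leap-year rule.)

125

Multiples of 4 in [1886,2400]: 129.
Of those, multiples of 100: 6 (not leap unless ÷400).
Multiples of 400: 2.
Leap years = 129 − 6 + 2 = 125.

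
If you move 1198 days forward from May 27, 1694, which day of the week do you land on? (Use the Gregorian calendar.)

Friday

May 27, 1694 is a Thursday.
1198 mod 7 = 1, so 1198 days after a Thursday is Thursday + 1 = Friday.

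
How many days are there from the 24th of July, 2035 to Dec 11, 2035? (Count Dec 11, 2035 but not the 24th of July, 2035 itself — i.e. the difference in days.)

Jul 24, 2035 → Aug 24, 2035: 31 days (July has 31).
Aug 24, 2035 → Sep 24, 2035: 31 days (August has 31).
Sep 24, 2035 → Oct 24, 2035: 30 days (September has 30).
Oct 24, 2035 → Nov 24, 2035: 31 days (October has 31).
Nov 24, 2035 → Dec 11, 2035: 17 days.
Total: 140 days.

140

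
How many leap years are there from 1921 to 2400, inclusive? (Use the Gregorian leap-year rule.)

117

Multiples of 4 in [1921,2400]: 120.
Of those, multiples of 100: 5 (not leap unless ÷400).
Multiples of 400: 2.
Leap years = 120 − 5 + 2 = 117.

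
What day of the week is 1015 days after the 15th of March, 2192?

First find the weekday of Mar 15, 2192. Doomsday rule: the anchor day for the 2100s is Sunday. For year 92: 92÷12 = 7 r 8, and 8÷4 = 2, so 7+8+2 = 17.
Sunday + 17 ≡ Wednesday — that's 2192's doomsday.
In March the doomsday date is Mar 14.
Mar 15 is 1 day after Mar 14; 1 mod 7 = 1, so Wednesday + 1 = Thursday.
1015 mod 7 = 0, so 1015 days after a Thursday is Thursday + 0 = Thursday.

Thursday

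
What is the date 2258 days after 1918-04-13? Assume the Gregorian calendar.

June 18, 1924

+365 (one year) → Apr 13, 1919 (1893 left).
+366 (one year; includes Feb 29, 1920) → Apr 13, 1920 (1527 left).
+365 (one year) → Apr 13, 1921 (1162 left).
+365 (one year) → Apr 13, 1922 (797 left).
+365 (one year) → Apr 13, 1923 (432 left).
+366 (one year; includes Feb 29, 1924) → Apr 13, 1924 (66 left).
Apr has 30 days: +18 → May 1, 1924 (48 left).
May has 31 days: +31 → Jun 1, 1924 (17 left).
+17 → Jun 18, 1924.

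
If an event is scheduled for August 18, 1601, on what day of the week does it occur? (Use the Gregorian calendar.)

Saturday

Doomsday rule: the anchor day for the 1600s is Tuesday. For year 01: 1÷12 = 0 r 1, and 1÷4 = 0, so 0+1+0 = 1.
Tuesday + 1 ≡ Wednesday — that's 1601's doomsday.
In August the doomsday date is Aug 8.
Aug 18 is 10 days after Aug 8; 10 mod 7 = 3, so Wednesday + 3 = Saturday.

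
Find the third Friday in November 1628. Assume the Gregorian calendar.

November 1, 1628 is a Wednesday.
The first Friday is therefore November 3 (2 days later).
The third Friday is 3 + 2×7 = November 17.

November 17, 1628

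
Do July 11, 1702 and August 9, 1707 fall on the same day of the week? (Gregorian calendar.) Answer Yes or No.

Yes

From Jul 11, 1702 to Aug 9, 1707 is 1855 days.
1855 mod 7 = 0, so they are the same weekday.
(Jul 11, 1702 is a Tuesday; Aug 9, 1707 is a Tuesday.)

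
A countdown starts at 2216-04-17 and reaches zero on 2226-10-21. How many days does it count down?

3839

Apr 17, 2216 → Apr 17, 2217: 365 days.
Apr 17, 2217 → Apr 17, 2218: 365 days.
Apr 17, 2218 → Apr 17, 2219: 365 days.
Apr 17, 2219 → Apr 17, 2220: 366 days (Feb 29, 2220 is in that span).
Apr 17, 2220 → Apr 17, 2221: 365 days.
Apr 17, 2221 → Apr 17, 2222: 365 days.
Apr 17, 2222 → Apr 17, 2223: 365 days.
Apr 17, 2223 → Apr 17, 2224: 366 days (Feb 29, 2224 is in that span).
Apr 17, 2224 → Apr 17, 2225: 365 days.
Apr 17, 2225 → Apr 17, 2226: 365 days.
Apr 17, 2226 → May 17, 2226: 30 days (April has 30).
May 17, 2226 → Jun 17, 2226: 31 days (May has 31).
Jun 17, 2226 → Jul 17, 2226: 30 days (June has 30).
Jul 17, 2226 → Aug 17, 2226: 31 days (July has 31).
Aug 17, 2226 → Sep 17, 2226: 31 days (August has 31).
Sep 17, 2226 → Oct 17, 2226: 30 days (September has 30).
Oct 17, 2226 → Oct 21, 2226: 4 days.
Total: 3839 days.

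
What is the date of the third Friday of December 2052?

December 1, 2052 is a Sunday.
The first Friday is therefore December 6 (5 days later).
The third Friday is 6 + 2×7 = December 20.

December 20, 2052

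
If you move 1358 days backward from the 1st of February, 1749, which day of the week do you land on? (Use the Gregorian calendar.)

First find the weekday of Feb 1, 1749. Doomsday rule: the anchor day for the 1700s is Sunday. For year 49: 49÷12 = 4 r 1, and 1÷4 = 0, so 4+1+0 = 5.
Sunday + 5 ≡ Friday — that's 1749's doomsday.
In February the doomsday date is Feb 28 (1749 is not a leap year).
Feb 1 is 27 days before Feb 28; 27 mod 7 = 6, so Friday − 6 = Saturday.
1358 mod 7 = 0, so 1358 days before a Saturday is Saturday − 0 = Saturday.

Saturday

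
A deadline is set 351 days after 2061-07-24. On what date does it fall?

July 10, 2062

Jul has 31 days: +8 → Aug 1, 2061 (343 left).
Aug has 31 days: +31 → Sep 1, 2061 (312 left).
Sep has 30 days: +30 → Oct 1, 2061 (282 left).
Oct has 31 days: +31 → Nov 1, 2061 (251 left).
Nov has 30 days: +30 → Dec 1, 2061 (221 left).
Dec has 31 days: +31 → Jan 1, 2062 (190 left).
Jan has 31 days: +31 → Feb 1, 2062 (159 left).
Feb has 28 days: +28 → Mar 1, 2062 (131 left).
Mar has 31 days: +31 → Apr 1, 2062 (100 left).
Apr has 30 days: +30 → May 1, 2062 (70 left).
May has 31 days: +31 → Jun 1, 2062 (39 left).
Jun has 30 days: +30 → Jul 1, 2062 (9 left).
+9 → Jul 10, 2062.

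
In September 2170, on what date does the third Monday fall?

September 1, 2170 is a Saturday.
The first Monday is therefore September 3 (2 days later).
The third Monday is 3 + 2×7 = September 17.

September 17, 2170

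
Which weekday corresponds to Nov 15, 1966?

Doomsday rule: the anchor day for the 1900s is Wednesday. For year 66: 66÷12 = 5 r 6, and 6÷4 = 1, so 5+6+1 = 12.
Wednesday + 12 ≡ Monday — that's 1966's doomsday.
In November the doomsday date is Nov 7.
Nov 15 is 8 days after Nov 7; 8 mod 7 = 1, so Monday + 1 = Tuesday.

Tuesday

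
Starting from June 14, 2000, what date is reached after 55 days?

August 8, 2000

Jun has 30 days: +17 → Jul 1, 2000 (38 left).
Jul has 31 days: +31 → Aug 1, 2000 (7 left).
+7 → Aug 8, 2000.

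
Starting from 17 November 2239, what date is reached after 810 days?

+366 (one year; includes Feb 29, 2240) → Nov 17, 2240 (444 left).
+365 (one year) → Nov 17, 2241 (79 left).
Nov has 30 days: +14 → Dec 1, 2241 (65 left).
Dec has 31 days: +31 → Jan 1, 2242 (34 left).
Jan has 31 days: +31 → Feb 1, 2242 (3 left).
+3 → Feb 4, 2242.

February 4, 2242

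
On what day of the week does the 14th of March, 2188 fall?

Doomsday rule: the anchor day for the 2100s is Sunday. For year 88: 88÷12 = 7 r 4, and 4÷4 = 1, so 7+4+1 = 12.
Sunday + 12 ≡ Friday — that's 2188's doomsday.
In March the doomsday date is Mar 14.
Mar 14 is the doomsday itself: Friday.

Friday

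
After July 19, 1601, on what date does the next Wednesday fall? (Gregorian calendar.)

Jul 19, 1601 is a Thursday.
From Thursday to the next Wednesday is 6 days.
Jul 19, 1601 + 6 = Jul 25, 1601.

July 25, 1601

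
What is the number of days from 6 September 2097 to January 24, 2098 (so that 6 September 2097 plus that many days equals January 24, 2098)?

140

Sep 6, 2097 → Oct 6, 2097: 30 days (September has 30).
Oct 6, 2097 → Nov 6, 2097: 31 days (October has 31).
Nov 6, 2097 → Dec 6, 2097: 30 days (November has 30).
Dec 6, 2097 → Jan 6, 2098: 31 days (December has 31).
Jan 6, 2098 → Jan 24, 2098: 18 days.
Total: 140 days.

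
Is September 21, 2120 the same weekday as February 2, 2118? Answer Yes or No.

From Feb 2, 2118 to Sep 21, 2120 is 962 days.
962 mod 7 = 3, so they are different weekdays.
(Feb 2, 2118 is a Wednesday; Sep 21, 2120 is a Saturday.)

No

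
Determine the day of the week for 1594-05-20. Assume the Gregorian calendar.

Doomsday rule: the anchor day for the 1500s is Wednesday. For year 94: 94÷12 = 7 r 10, and 10÷4 = 2, so 7+10+2 = 19.
Wednesday + 19 ≡ Monday — that's 1594's doomsday.
In May the doomsday date is May 9.
May 20 is 11 days after May 9; 11 mod 7 = 4, so Monday + 4 = Friday.

Friday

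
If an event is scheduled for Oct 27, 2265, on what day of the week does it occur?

Doomsday rule: the anchor day for the 2200s is Friday. For year 65: 65÷12 = 5 r 5, and 5÷4 = 1, so 5+5+1 = 11.
Friday + 11 ≡ Tuesday — that's 2265's doomsday.
In October the doomsday date is Oct 10.
Oct 27 is 17 days after Oct 10; 17 mod 7 = 3, so Tuesday + 3 = Friday.

Friday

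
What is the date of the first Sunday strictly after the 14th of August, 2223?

Aug 14, 2223 is a Thursday.
From Thursday to the next Sunday is 3 days.
Aug 14, 2223 + 3 = Aug 17, 2223.

August 17, 2223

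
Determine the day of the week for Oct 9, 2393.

Doomsday rule: the anchor day for the 2300s is Wednesday. For year 93: 93÷12 = 7 r 9, and 9÷4 = 2, so 7+9+2 = 18.
Wednesday + 18 ≡ Sunday — that's 2393's doomsday.
In October the doomsday date is Oct 10.
Oct 9 is 1 day before Oct 10; 1 mod 7 = 1, so Sunday − 1 = Saturday.

Saturday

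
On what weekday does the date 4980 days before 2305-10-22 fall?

Oct 22, 2305 is a Sunday.
4980 mod 7 = 3, so 4980 days before a Sunday is Sunday − 3 = Thursday.

Thursday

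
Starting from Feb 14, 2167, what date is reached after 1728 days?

November 8, 2171

+365 (one year) → Feb 14, 2168 (1363 left).
+366 (one year; includes Feb 29, 2168) → Feb 14, 2169 (997 left).
+365 (one year) → Feb 14, 2170 (632 left).
+365 (one year) → Feb 14, 2171 (267 left).
Feb has 28 days: +15 → Mar 1, 2171 (252 left).
Mar has 31 days: +31 → Apr 1, 2171 (221 left).
Apr has 30 days: +30 → May 1, 2171 (191 left).
May has 31 days: +31 → Jun 1, 2171 (160 left).
Jun has 30 days: +30 → Jul 1, 2171 (130 left).
Jul has 31 days: +31 → Aug 1, 2171 (99 left).
Aug has 31 days: +31 → Sep 1, 2171 (68 left).
Sep has 30 days: +30 → Oct 1, 2171 (38 left).
Oct has 31 days: +31 → Nov 1, 2171 (7 left).
+7 → Nov 8, 2171.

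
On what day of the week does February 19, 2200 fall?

Wednesday

Doomsday rule: the anchor day for the 2200s is Friday. For year 00: 0÷12 = 0 r 0, and 0÷4 = 0, so 0+0+0 = 0.
Friday + 0 ≡ Friday — that's 2200's doomsday.
In February the doomsday date is Feb 28 (2200 is not a leap year (divisible by 100 but not 400)).
Feb 19 is 9 days before Feb 28; 9 mod 7 = 2, so Friday − 2 = Wednesday.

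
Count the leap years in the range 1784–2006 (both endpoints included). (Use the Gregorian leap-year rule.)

54

Multiples of 4 in [1784,2006]: 56.
Of those, multiples of 100: 3 (not leap unless ÷400).
Multiples of 400: 1.
Leap years = 56 − 3 + 1 = 54.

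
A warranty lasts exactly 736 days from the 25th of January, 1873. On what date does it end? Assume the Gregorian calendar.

+365 (one year) → Jan 25, 1874 (371 left).
Jan has 31 days: +7 → Feb 1, 1874 (364 left).
Feb has 28 days: +28 → Mar 1, 1874 (336 left).
Mar has 31 days: +31 → Apr 1, 1874 (305 left).
Apr has 30 days: +30 → May 1, 1874 (275 left).
May has 31 days: +31 → Jun 1, 1874 (244 left).
Jun has 30 days: +30 → Jul 1, 1874 (214 left).
Jul has 31 days: +31 → Aug 1, 1874 (183 left).
Aug has 31 days: +31 → Sep 1, 1874 (152 left).
Sep has 30 days: +30 → Oct 1, 1874 (122 left).
Oct has 31 days: +31 → Nov 1, 1874 (91 left).
Nov has 30 days: +30 → Dec 1, 1874 (61 left).
Dec has 31 days: +31 → Jan 1, 1875 (30 left).
+30 → Jan 31, 1875.

January 31, 1875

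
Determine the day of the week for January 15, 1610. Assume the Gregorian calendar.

Friday

Doomsday rule: the anchor day for the 1600s is Tuesday. For year 10: 10÷12 = 0 r 10, and 10÷4 = 2, so 0+10+2 = 12.
Tuesday + 12 ≡ Sunday — that's 1610's doomsday.
In January the doomsday date is Jan 3 (1610 is not a leap year).
Jan 15 is 12 days after Jan 3; 12 mod 7 = 5, so Sunday + 5 = Friday.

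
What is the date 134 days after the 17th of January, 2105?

May 31, 2105

Jan has 31 days: +15 → Feb 1, 2105 (119 left).
Feb has 28 days: +28 → Mar 1, 2105 (91 left).
Mar has 31 days: +31 → Apr 1, 2105 (60 left).
Apr has 30 days: +30 → May 1, 2105 (30 left).
+30 → May 31, 2105.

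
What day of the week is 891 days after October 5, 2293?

Saturday

Oct 5, 2293 is a Thursday.
891 mod 7 = 2, so 891 days after a Thursday is Thursday + 2 = Saturday.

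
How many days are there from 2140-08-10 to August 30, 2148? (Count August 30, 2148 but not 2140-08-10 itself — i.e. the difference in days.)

2942

Aug 10, 2140 → Aug 10, 2141: 365 days.
Aug 10, 2141 → Aug 10, 2142: 365 days.
Aug 10, 2142 → Aug 10, 2143: 365 days.
Aug 10, 2143 → Aug 10, 2144: 366 days (Feb 29, 2144 is in that span).
Aug 10, 2144 → Aug 10, 2145: 365 days.
Aug 10, 2145 → Aug 10, 2146: 365 days.
Aug 10, 2146 → Aug 10, 2147: 365 days.
Aug 10, 2147 → Sep 10, 2147: 31 days (August has 31).
Sep 10, 2147 → Oct 10, 2147: 30 days (September has 30).
Oct 10, 2147 → Nov 10, 2147: 31 days (October has 31).
Nov 10, 2147 → Dec 10, 2147: 30 days (November has 30).
Dec 10, 2147 → Jan 10, 2148: 31 days (December has 31).
Jan 10, 2148 → Feb 10, 2148: 31 days (January has 31).
Feb 10, 2148 → Mar 10, 2148: 29 days (February has 29).
Mar 10, 2148 → Apr 10, 2148: 31 days (March has 31).
Apr 10, 2148 → May 10, 2148: 30 days (April has 30).
May 10, 2148 → Jun 10, 2148: 31 days (May has 31).
Jun 10, 2148 → Jul 10, 2148: 30 days (June has 30).
Jul 10, 2148 → Aug 10, 2148: 31 days (July has 31).
Aug 10, 2148 → Aug 30, 2148: 20 days.
Total: 2942 days.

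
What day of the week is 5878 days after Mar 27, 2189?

Mar 27, 2189 is a Friday.
5878 mod 7 = 5, so 5878 days after a Friday is Friday + 5 = Wednesday.

Wednesday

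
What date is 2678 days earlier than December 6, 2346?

August 7, 2339

−365 (one year) → Dec 6, 2345 (2313 left).
−365 (one year) → Dec 6, 2344 (1948 left).
−366 (one year; includes Feb 29, 2344) → Dec 6, 2343 (1582 left).
−365 (one year) → Dec 6, 2342 (1217 left).
−365 (one year) → Dec 6, 2341 (852 left).
−365 (one year) → Dec 6, 2340 (487 left).
−366 (one year; includes Feb 29, 2340) → Dec 6, 2339 (121 left).
−6 → Nov 30, 2339 (end of Nov, 30 days; 115 left).
−30 → Oct 31, 2339 (end of Oct, 31 days; 85 left).
−31 → Sep 30, 2339 (end of Sep, 30 days; 54 left).
−30 → Aug 31, 2339 (end of Aug, 31 days; 24 left).
−24 → Aug 7, 2339.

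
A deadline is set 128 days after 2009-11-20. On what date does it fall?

March 28, 2010

Nov has 30 days: +11 → Dec 1, 2009 (117 left).
Dec has 31 days: +31 → Jan 1, 2010 (86 left).
Jan has 31 days: +31 → Feb 1, 2010 (55 left).
Feb has 28 days: +28 → Mar 1, 2010 (27 left).
+27 → Mar 28, 2010.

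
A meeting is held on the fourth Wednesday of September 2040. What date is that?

September 26, 2040

September 1, 2040 is a Saturday.
The first Wednesday is therefore September 5 (4 days later).
The fourth Wednesday is 5 + 3×7 = September 26.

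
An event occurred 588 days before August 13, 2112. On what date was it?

−366 (one year; includes Feb 29, 2112) → Aug 13, 2111 (222 left).
−13 → Jul 31, 2111 (end of Jul, 31 days; 209 left).
−31 → Jun 30, 2111 (end of Jun, 30 days; 178 left).
−30 → May 31, 2111 (end of May, 31 days; 148 left).
−31 → Apr 30, 2111 (end of Apr, 30 days; 117 left).
−30 → Mar 31, 2111 (end of Mar, 31 days; 87 left).
−31 → Feb 28, 2111 (end of Feb, 28 days; 56 left).
−28 → Jan 31, 2111 (end of Jan, 31 days; 28 left).
−28 → Jan 3, 2111.

January 3, 2111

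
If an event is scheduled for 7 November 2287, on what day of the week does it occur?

Monday

Doomsday rule: the anchor day for the 2200s is Friday. For year 87: 87÷12 = 7 r 3, and 3÷4 = 0, so 7+3+0 = 10.
Friday + 10 ≡ Monday — that's 2287's doomsday.
In November the doomsday date is Nov 7.
Nov 7 is the doomsday itself: Monday.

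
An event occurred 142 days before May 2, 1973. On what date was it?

−2 → Apr 30, 1973 (end of Apr, 30 days; 140 left).
−30 → Mar 31, 1973 (end of Mar, 31 days; 110 left).
−31 → Feb 28, 1973 (end of Feb, 28 days; 79 left).
−28 → Jan 31, 1973 (end of Jan, 31 days; 51 left).
−31 → Dec 31, 1972 (end of Dec, 31 days; 20 left).
−20 → Dec 11, 1972.

December 11, 1972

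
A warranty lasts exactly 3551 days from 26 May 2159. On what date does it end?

+366 (one year; includes Feb 29, 2160) → May 26, 2160 (3185 left).
+365 (one year) → May 26, 2161 (2820 left).
+365 (one year) → May 26, 2162 (2455 left).
+365 (one year) → May 26, 2163 (2090 left).
+366 (one year; includes Feb 29, 2164) → May 26, 2164 (1724 left).
+365 (one year) → May 26, 2165 (1359 left).
+365 (one year) → May 26, 2166 (994 left).
+365 (one year) → May 26, 2167 (629 left).
+366 (one year; includes Feb 29, 2168) → May 26, 2168 (263 left).
May has 31 days: +6 → Jun 1, 2168 (257 left).
Jun has 30 days: +30 → Jul 1, 2168 (227 left).
Jul has 31 days: +31 → Aug 1, 2168 (196 left).
Aug has 31 days: +31 → Sep 1, 2168 (165 left).
Sep has 30 days: +30 → Oct 1, 2168 (135 left).
Oct has 31 days: +31 → Nov 1, 2168 (104 left).
Nov has 30 days: +30 → Dec 1, 2168 (74 left).
Dec has 31 days: +31 → Jan 1, 2169 (43 left).
Jan has 31 days: +31 → Feb 1, 2169 (12 left).
+12 → Feb 13, 2169.

February 13, 2169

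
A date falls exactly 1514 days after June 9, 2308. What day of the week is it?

First find the weekday of Jun 9, 2308. Doomsday rule: the anchor day for the 2300s is Wednesday. For year 08: 8÷12 = 0 r 8, and 8÷4 = 2, so 0+8+2 = 10.
Wednesday + 10 ≡ Saturday — that's 2308's doomsday.
In June the doomsday date is Jun 6.
Jun 9 is 3 days after Jun 6; 3 mod 7 = 3, so Saturday + 3 = Tuesday.
1514 mod 7 = 2, so 1514 days after a Tuesday is Tuesday + 2 = Thursday.

Thursday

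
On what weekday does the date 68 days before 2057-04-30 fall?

Wednesday

Apr 30, 2057 is a Monday.
68 mod 7 = 5, so 68 days before a Monday is Monday − 5 = Wednesday.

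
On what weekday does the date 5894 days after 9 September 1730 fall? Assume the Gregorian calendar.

First find the weekday of Sep 9, 1730. Doomsday rule: the anchor day for the 1700s is Sunday. For year 30: 30÷12 = 2 r 6, and 6÷4 = 1, so 2+6+1 = 9.
Sunday + 9 ≡ Tuesday — that's 1730's doomsday.
In September the doomsday date is Sep 5.
Sep 9 is 4 days after Sep 5; 4 mod 7 = 4, so Tuesday + 4 = Saturday.
5894 mod 7 = 0, so 5894 days after a Saturday is Saturday + 0 = Saturday.

Saturday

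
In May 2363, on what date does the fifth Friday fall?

May 1, 2363 is a Wednesday.
The first Friday is therefore May 3 (2 days later).
The fifth Friday is 3 + 4×7 = May 31.

May 31, 2363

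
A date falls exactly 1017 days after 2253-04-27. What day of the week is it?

Friday

First find the weekday of Apr 27, 2253. Doomsday rule: the anchor day for the 2200s is Friday. For year 53: 53÷12 = 4 r 5, and 5÷4 = 1, so 4+5+1 = 10.
Friday + 10 ≡ Monday — that's 2253's doomsday.
In April the doomsday date is Apr 4.
Apr 27 is 23 days after Apr 4; 23 mod 7 = 2, so Monday + 2 = Wednesday.
1017 mod 7 = 2, so 1017 days after a Wednesday is Wednesday + 2 = Friday.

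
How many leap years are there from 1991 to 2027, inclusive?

9

Multiples of 4 in [1991,2027]: 9.
Of those, multiples of 100: 1 (not leap unless ÷400).
Multiples of 400: 1.
Leap years = 9 − 1 + 1 = 9.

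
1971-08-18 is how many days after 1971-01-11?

219

Jan 11, 1971 → Feb 11, 1971: 31 days (January has 31).
Feb 11, 1971 → Mar 11, 1971: 28 days (February has 28).
Mar 11, 1971 → Apr 11, 1971: 31 days (March has 31).
Apr 11, 1971 → May 11, 1971: 30 days (April has 30).
May 11, 1971 → Jun 11, 1971: 31 days (May has 31).
Jun 11, 1971 → Jul 11, 1971: 30 days (June has 30).
Jul 11, 1971 → Aug 11, 1971: 31 days (July has 31).
Aug 11, 1971 → Aug 18, 1971: 7 days.
Total: 219 days.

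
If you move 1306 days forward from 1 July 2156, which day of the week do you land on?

Monday

First find the weekday of Jul 1, 2156. Doomsday rule: the anchor day for the 2100s is Sunday. For year 56: 56÷12 = 4 r 8, and 8÷4 = 2, so 4+8+2 = 14.
Sunday + 14 ≡ Sunday — that's 2156's doomsday.
In July the doomsday date is Jul 11.
Jul 1 is 10 days before Jul 11; 10 mod 7 = 3, so Sunday − 3 = Thursday.
1306 mod 7 = 4, so 1306 days after a Thursday is Thursday + 4 = Monday.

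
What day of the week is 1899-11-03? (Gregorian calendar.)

Friday

January 1, 1899 is a Sunday.
Jan 1, 1899 → Feb 1, 1899: 31 days (January has 31).
Feb 1, 1899 → Mar 1, 1899: 28 days (February has 28).
Mar 1, 1899 → Apr 1, 1899: 31 days (March has 31).
Apr 1, 1899 → May 1, 1899: 30 days (April has 30).
May 1, 1899 → Jun 1, 1899: 31 days (May has 31).
Jun 1, 1899 → Jul 1, 1899: 30 days (June has 30).
Jul 1, 1899 → Aug 1, 1899: 31 days (July has 31).
Aug 1, 1899 → Sep 1, 1899: 31 days (August has 31).
Sep 1, 1899 → Oct 1, 1899: 30 days (September has 30).
Oct 1, 1899 → Nov 1, 1899: 31 days (October has 31).
Nov 1, 1899 → Nov 3, 1899: 2 days.
Total: 306 days.
306 mod 7 = 5, so Sunday + 5 = Friday.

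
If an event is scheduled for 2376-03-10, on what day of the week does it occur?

Doomsday rule: the anchor day for the 2300s is Wednesday. For year 76: 76÷12 = 6 r 4, and 4÷4 = 1, so 6+4+1 = 11.
Wednesday + 11 ≡ Sunday — that's 2376's doomsday.
In March the doomsday date is Mar 14.
Mar 10 is 4 days before Mar 14; 4 mod 7 = 4, so Sunday − 4 = Wednesday.

Wednesday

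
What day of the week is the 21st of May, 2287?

Doomsday rule: the anchor day for the 2200s is Friday. For year 87: 87÷12 = 7 r 3, and 3÷4 = 0, so 7+3+0 = 10.
Friday + 10 ≡ Monday — that's 2287's doomsday.
In May the doomsday date is May 9.
May 21 is 12 days after May 9; 12 mod 7 = 5, so Monday + 5 = Saturday.

Saturday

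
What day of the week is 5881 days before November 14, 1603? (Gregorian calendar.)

Thursday

Nov 14, 1603 is a Friday.
5881 mod 7 = 1, so 5881 days before a Friday is Friday − 1 = Thursday.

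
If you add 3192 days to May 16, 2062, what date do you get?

February 10, 2071

+365 (one year) → May 16, 2063 (2827 left).
+366 (one year; includes Feb 29, 2064) → May 16, 2064 (2461 left).
+365 (one year) → May 16, 2065 (2096 left).
+365 (one year) → May 16, 2066 (1731 left).
+365 (one year) → May 16, 2067 (1366 left).
+366 (one year; includes Feb 29, 2068) → May 16, 2068 (1000 left).
+365 (one year) → May 16, 2069 (635 left).
+365 (one year) → May 16, 2070 (270 left).
May has 31 days: +16 → Jun 1, 2070 (254 left).
Jun has 30 days: +30 → Jul 1, 2070 (224 left).
Jul has 31 days: +31 → Aug 1, 2070 (193 left).
Aug has 31 days: +31 → Sep 1, 2070 (162 left).
Sep has 30 days: +30 → Oct 1, 2070 (132 left).
Oct has 31 days: +31 → Nov 1, 2070 (101 left).
Nov has 30 days: +30 → Dec 1, 2070 (71 left).
Dec has 31 days: +31 → Jan 1, 2071 (40 left).
Jan has 31 days: +31 → Feb 1, 2071 (9 left).
+9 → Feb 10, 2071.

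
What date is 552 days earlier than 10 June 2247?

December 5, 2245

−365 (one year) → Jun 10, 2246 (187 left).
−10 → May 31, 2246 (end of May, 31 days; 177 left).
−31 → Apr 30, 2246 (end of Apr, 30 days; 146 left).
−30 → Mar 31, 2246 (end of Mar, 31 days; 116 left).
−31 → Feb 28, 2246 (end of Feb, 28 days; 85 left).
−28 → Jan 31, 2246 (end of Jan, 31 days; 57 left).
−31 → Dec 31, 2245 (end of Dec, 31 days; 26 left).
−26 → Dec 5, 2245.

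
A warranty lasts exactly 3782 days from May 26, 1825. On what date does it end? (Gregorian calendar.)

+365 (one year) → May 26, 1826 (3417 left).
+365 (one year) → May 26, 1827 (3052 left).
+366 (one year; includes Feb 29, 1828) → May 26, 1828 (2686 left).
+365 (one year) → May 26, 1829 (2321 left).
+365 (one year) → May 26, 1830 (1956 left).
+365 (one year) → May 26, 1831 (1591 left).
+366 (one year; includes Feb 29, 1832) → May 26, 1832 (1225 left).
+365 (one year) → May 26, 1833 (860 left).
+365 (one year) → May 26, 1834 (495 left).
+365 (one year) → May 26, 1835 (130 left).
May has 31 days: +6 → Jun 1, 1835 (124 left).
Jun has 30 days: +30 → Jul 1, 1835 (94 left).
Jul has 31 days: +31 → Aug 1, 1835 (63 left).
Aug has 31 days: +31 → Sep 1, 1835 (32 left).
Sep has 30 days: +30 → Oct 1, 1835 (2 left).
+2 → Oct 3, 1835.

October 3, 1835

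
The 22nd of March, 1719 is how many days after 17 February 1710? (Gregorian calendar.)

Feb 17, 1710 → Feb 17, 1711: 365 days.
Feb 17, 1711 → Feb 17, 1712: 365 days.
Feb 17, 1712 → Feb 17, 1713: 366 days (Feb 29, 1712 is in that span).
Feb 17, 1713 → Feb 17, 1714: 365 days.
Feb 17, 1714 → Feb 17, 1715: 365 days.
Feb 17, 1715 → Feb 17, 1716: 365 days.
Feb 17, 1716 → Feb 17, 1717: 366 days (Feb 29, 1716 is in that span).
Feb 17, 1717 → Feb 17, 1718: 365 days.
Feb 17, 1718 → Mar 17, 1718: 28 days (February has 28).
Mar 17, 1718 → Apr 17, 1718: 31 days (March has 31).
Apr 17, 1718 → May 17, 1718: 30 days (April has 30).
May 17, 1718 → Jun 17, 1718: 31 days (May has 31).
Jun 17, 1718 → Jul 17, 1718: 30 days (June has 30).
Jul 17, 1718 → Aug 17, 1718: 31 days (July has 31).
Aug 17, 1718 → Sep 17, 1718: 31 days (August has 31).
Sep 17, 1718 → Oct 17, 1718: 30 days (September has 30).
Oct 17, 1718 → Nov 17, 1718: 31 days (October has 31).
Nov 17, 1718 → Dec 17, 1718: 30 days (November has 30).
Dec 17, 1718 → Jan 17, 1719: 31 days (December has 31).
Jan 17, 1719 → Feb 17, 1719: 31 days (January has 31).
Feb 17, 1719 → Mar 17, 1719: 28 days (February has 28).
Mar 17, 1719 → Mar 22, 1719: 5 days.
Total: 3320 days.

3320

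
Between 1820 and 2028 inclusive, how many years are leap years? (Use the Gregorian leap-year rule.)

Multiples of 4 in [1820,2028]: 53.
Of those, multiples of 100: 2 (not leap unless ÷400).
Multiples of 400: 1.
Leap years = 53 − 2 + 1 = 52.

52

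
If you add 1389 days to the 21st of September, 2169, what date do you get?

+365 (one year) → Sep 21, 2170 (1024 left).
+365 (one year) → Sep 21, 2171 (659 left).
+366 (one year; includes Feb 29, 2172) → Sep 21, 2172 (293 left).
Sep has 30 days: +10 → Oct 1, 2172 (283 left).
Oct has 31 days: +31 → Nov 1, 2172 (252 left).
Nov has 30 days: +30 → Dec 1, 2172 (222 left).
Dec has 31 days: +31 → Jan 1, 2173 (191 left).
Jan has 31 days: +31 → Feb 1, 2173 (160 left).
Feb has 28 days: +28 → Mar 1, 2173 (132 left).
Mar has 31 days: +31 → Apr 1, 2173 (101 left).
Apr has 30 days: +30 → May 1, 2173 (71 left).
May has 31 days: +31 → Jun 1, 2173 (40 left).
Jun has 30 days: +30 → Jul 1, 2173 (10 left).
+10 → Jul 11, 2173.

July 11, 2173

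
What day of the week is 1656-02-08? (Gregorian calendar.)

Doomsday rule: the anchor day for the 1600s is Tuesday. For year 56: 56÷12 = 4 r 8, and 8÷4 = 2, so 4+8+2 = 14.
Tuesday + 14 ≡ Tuesday — that's 1656's doomsday.
In February the doomsday date is Feb 29 (1656 is a leap year (divisible by 4)).
Feb 8 is 21 days before Feb 29; 21 mod 7 = 0, so Tuesday − 0 = Tuesday.

Tuesday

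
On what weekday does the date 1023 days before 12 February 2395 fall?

Feb 12, 2395 is a Sunday.
1023 mod 7 = 1, so 1023 days before a Sunday is Sunday − 1 = Saturday.

Saturday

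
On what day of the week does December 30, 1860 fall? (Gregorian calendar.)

Sunday

Doomsday rule: the anchor day for the 1800s is Friday. For year 60: 60÷12 = 5 r 0, and 0÷4 = 0, so 5+0+0 = 5.
Friday + 5 ≡ Wednesday — that's 1860's doomsday.
In December the doomsday date is Dec 12.
Dec 30 is 18 days after Dec 12; 18 mod 7 = 4, so Wednesday + 4 = Sunday.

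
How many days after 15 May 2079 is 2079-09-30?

138

May 15, 2079 → Jun 15, 2079: 31 days (May has 31).
Jun 15, 2079 → Jul 15, 2079: 30 days (June has 30).
Jul 15, 2079 → Aug 15, 2079: 31 days (July has 31).
Aug 15, 2079 → Sep 15, 2079: 31 days (August has 31).
Sep 15, 2079 → Sep 30, 2079: 15 days.
Total: 138 days.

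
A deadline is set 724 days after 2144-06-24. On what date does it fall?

June 18, 2146

+365 (one year) → Jun 24, 2145 (359 left).
Jun has 30 days: +7 → Jul 1, 2145 (352 left).
Jul has 31 days: +31 → Aug 1, 2145 (321 left).
Aug has 31 days: +31 → Sep 1, 2145 (290 left).
Sep has 30 days: +30 → Oct 1, 2145 (260 left).
Oct has 31 days: +31 → Nov 1, 2145 (229 left).
Nov has 30 days: +30 → Dec 1, 2145 (199 left).
Dec has 31 days: +31 → Jan 1, 2146 (168 left).
Jan has 31 days: +31 → Feb 1, 2146 (137 left).
Feb has 28 days: +28 → Mar 1, 2146 (109 left).
Mar has 31 days: +31 → Apr 1, 2146 (78 left).
Apr has 30 days: +30 → May 1, 2146 (48 left).
May has 31 days: +31 → Jun 1, 2146 (17 left).
+17 → Jun 18, 2146.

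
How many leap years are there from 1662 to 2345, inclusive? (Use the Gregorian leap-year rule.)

Multiples of 4 in [1662,2345]: 171.
Of those, multiples of 100: 7 (not leap unless ÷400).
Multiples of 400: 1.
Leap years = 171 − 7 + 1 = 165.

165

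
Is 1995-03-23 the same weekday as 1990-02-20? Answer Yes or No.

From Feb 20, 1990 to Mar 23, 1995 is 1857 days.
1857 mod 7 = 2, so they are different weekdays.
(Feb 20, 1990 is a Tuesday; Mar 23, 1995 is a Thursday.)

No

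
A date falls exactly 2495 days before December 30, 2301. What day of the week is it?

First find the weekday of Dec 30, 2301. Doomsday rule: the anchor day for the 2300s is Wednesday. For year 01: 1÷12 = 0 r 1, and 1÷4 = 0, so 0+1+0 = 1.
Wednesday + 1 ≡ Thursday — that's 2301's doomsday.
In December the doomsday date is Dec 12.
Dec 30 is 18 days after Dec 12; 18 mod 7 = 4, so Thursday + 4 = Monday.
2495 mod 7 = 3, so 2495 days before a Monday is Monday − 3 = Friday.

Friday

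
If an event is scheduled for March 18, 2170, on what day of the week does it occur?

January 1, 2170 is a Monday.
Jan 1, 2170 → Feb 1, 2170: 31 days (January has 31).
Feb 1, 2170 → Mar 1, 2170: 28 days (February has 28).
Mar 1, 2170 → Mar 18, 2170: 17 days.
Total: 76 days.
76 mod 7 = 6, so Monday + 6 = Sunday.

Sunday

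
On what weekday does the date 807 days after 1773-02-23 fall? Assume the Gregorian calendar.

Thursday

First find the weekday of Feb 23, 1773. Doomsday rule: the anchor day for the 1700s is Sunday. For year 73: 73÷12 = 6 r 1, and 1÷4 = 0, so 6+1+0 = 7.
Sunday + 7 ≡ Sunday — that's 1773's doomsday.
In February the doomsday date is Feb 28 (1773 is not a leap year).
Feb 23 is 5 days before Feb 28; 5 mod 7 = 5, so Sunday − 5 = Tuesday.
807 mod 7 = 2, so 807 days after a Tuesday is Tuesday + 2 = Thursday.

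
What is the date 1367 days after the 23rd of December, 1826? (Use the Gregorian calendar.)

September 20, 1830

+365 (one year) → Dec 23, 1827 (1002 left).
+366 (one year; includes Feb 29, 1828) → Dec 23, 1828 (636 left).
+365 (one year) → Dec 23, 1829 (271 left).
Dec has 31 days: +9 → Jan 1, 1830 (262 left).
Jan has 31 days: +31 → Feb 1, 1830 (231 left).
Feb has 28 days: +28 → Mar 1, 1830 (203 left).
Mar has 31 days: +31 → Apr 1, 1830 (172 left).
Apr has 30 days: +30 → May 1, 1830 (142 left).
May has 31 days: +31 → Jun 1, 1830 (111 left).
Jun has 30 days: +30 → Jul 1, 1830 (81 left).
Jul has 31 days: +31 → Aug 1, 1830 (50 left).
Aug has 31 days: +31 → Sep 1, 1830 (19 left).
+19 → Sep 20, 1830.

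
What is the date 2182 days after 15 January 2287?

+365 (one year) → Jan 15, 2288 (1817 left).
+366 (one year; includes Feb 29, 2288) → Jan 15, 2289 (1451 left).
+365 (one year) → Jan 15, 2290 (1086 left).
+365 (one year) → Jan 15, 2291 (721 left).
+365 (one year) → Jan 15, 2292 (356 left).
Jan has 31 days: +17 → Feb 1, 2292 (339 left).
Feb has 29 days: +29 → Mar 1, 2292 (310 left).
Mar has 31 days: +31 → Apr 1, 2292 (279 left).
Apr has 30 days: +30 → May 1, 2292 (249 left).
May has 31 days: +31 → Jun 1, 2292 (218 left).
Jun has 30 days: +30 → Jul 1, 2292 (188 left).
Jul has 31 days: +31 → Aug 1, 2292 (157 left).
Aug has 31 days: +31 → Sep 1, 2292 (126 left).
Sep has 30 days: +30 → Oct 1, 2292 (96 left).
Oct has 31 days: +31 → Nov 1, 2292 (65 left).
Nov has 30 days: +30 → Dec 1, 2292 (35 left).
Dec has 31 days: +31 → Jan 1, 2293 (4 left).
+4 → Jan 5, 2293.

January 5, 2293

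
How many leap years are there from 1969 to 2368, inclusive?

97

Multiples of 4 in [1969,2368]: 100.
Of those, multiples of 100: 4 (not leap unless ÷400).
Multiples of 400: 1.
Leap years = 100 − 4 + 1 = 97.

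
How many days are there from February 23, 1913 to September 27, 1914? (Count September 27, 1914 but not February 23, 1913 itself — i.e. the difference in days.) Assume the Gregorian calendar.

581

Feb 23, 1913 → Feb 23, 1914: 365 days.
Feb 23, 1914 → Mar 23, 1914: 28 days (February has 28).
Mar 23, 1914 → Apr 23, 1914: 31 days (March has 31).
Apr 23, 1914 → May 23, 1914: 30 days (April has 30).
May 23, 1914 → Jun 23, 1914: 31 days (May has 31).
Jun 23, 1914 → Jul 23, 1914: 30 days (June has 30).
Jul 23, 1914 → Aug 23, 1914: 31 days (July has 31).
Aug 23, 1914 → Sep 23, 1914: 31 days (August has 31).
Sep 23, 1914 → Sep 27, 1914: 4 days.
Total: 581 days.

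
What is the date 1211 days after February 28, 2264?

+366 (one year; includes Feb 29, 2264) → Feb 28, 2265 (845 left).
+365 (one year) → Feb 28, 2266 (480 left).
+365 (one year) → Feb 28, 2267 (115 left).
Feb has 28 days: +1 → Mar 1, 2267 (114 left).
Mar has 31 days: +31 → Apr 1, 2267 (83 left).
Apr has 30 days: +30 → May 1, 2267 (53 left).
May has 31 days: +31 → Jun 1, 2267 (22 left).
+22 → Jun 23, 2267.

June 23, 2267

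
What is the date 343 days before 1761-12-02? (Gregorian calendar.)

December 24, 1760

−2 → Nov 30, 1761 (end of Nov, 30 days; 341 left).
−30 → Oct 31, 1761 (end of Oct, 31 days; 311 left).
−31 → Sep 30, 1761 (end of Sep, 30 days; 280 left).
−30 → Aug 31, 1761 (end of Aug, 31 days; 250 left).
−31 → Jul 31, 1761 (end of Jul, 31 days; 219 left).
−31 → Jun 30, 1761 (end of Jun, 30 days; 188 left).
−30 → May 31, 1761 (end of May, 31 days; 158 left).
−31 → Apr 30, 1761 (end of Apr, 30 days; 127 left).
−30 → Mar 31, 1761 (end of Mar, 31 days; 97 left).
−31 → Feb 28, 1761 (end of Feb, 28 days; 66 left).
−28 → Jan 31, 1761 (end of Jan, 31 days; 38 left).
−31 → Dec 31, 1760 (end of Dec, 31 days; 7 left).
−7 → Dec 24, 1760.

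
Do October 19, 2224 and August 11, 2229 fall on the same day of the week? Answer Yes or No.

From Oct 19, 2224 to Aug 11, 2229 is 1757 days.
1757 mod 7 = 0, so they are the same weekday.
(Oct 19, 2224 is a Tuesday; Aug 11, 2229 is a Tuesday.)

Yes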